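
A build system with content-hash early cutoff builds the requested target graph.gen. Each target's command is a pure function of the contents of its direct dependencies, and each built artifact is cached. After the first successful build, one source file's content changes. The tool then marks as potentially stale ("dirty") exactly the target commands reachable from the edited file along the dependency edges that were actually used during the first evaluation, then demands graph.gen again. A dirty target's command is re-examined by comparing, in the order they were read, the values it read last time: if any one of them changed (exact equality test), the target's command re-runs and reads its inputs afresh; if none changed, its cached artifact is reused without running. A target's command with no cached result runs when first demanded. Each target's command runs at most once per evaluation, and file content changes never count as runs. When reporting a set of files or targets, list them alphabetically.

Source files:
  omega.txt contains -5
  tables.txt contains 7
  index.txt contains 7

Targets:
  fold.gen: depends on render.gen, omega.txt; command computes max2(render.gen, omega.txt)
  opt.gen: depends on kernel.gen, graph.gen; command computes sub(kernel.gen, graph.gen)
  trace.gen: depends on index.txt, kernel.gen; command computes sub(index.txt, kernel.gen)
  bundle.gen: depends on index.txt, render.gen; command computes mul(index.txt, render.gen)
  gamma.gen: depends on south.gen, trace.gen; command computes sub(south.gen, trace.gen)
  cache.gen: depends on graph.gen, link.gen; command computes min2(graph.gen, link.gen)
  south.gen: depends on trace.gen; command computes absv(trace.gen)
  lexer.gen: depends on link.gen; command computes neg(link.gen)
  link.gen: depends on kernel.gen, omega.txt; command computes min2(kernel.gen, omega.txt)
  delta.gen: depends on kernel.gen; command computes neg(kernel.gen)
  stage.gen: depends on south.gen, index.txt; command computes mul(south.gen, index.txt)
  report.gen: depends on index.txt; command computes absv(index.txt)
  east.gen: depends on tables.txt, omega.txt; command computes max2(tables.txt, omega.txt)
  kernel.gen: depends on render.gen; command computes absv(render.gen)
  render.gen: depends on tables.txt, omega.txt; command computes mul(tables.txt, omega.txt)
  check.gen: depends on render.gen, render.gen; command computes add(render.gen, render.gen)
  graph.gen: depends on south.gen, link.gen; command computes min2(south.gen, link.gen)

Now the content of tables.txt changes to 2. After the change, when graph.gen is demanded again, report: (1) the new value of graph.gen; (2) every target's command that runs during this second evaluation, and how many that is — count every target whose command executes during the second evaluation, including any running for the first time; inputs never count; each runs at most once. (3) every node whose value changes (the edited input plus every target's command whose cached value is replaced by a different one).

First evaluation (everything demanded from the output):
  render.gen = mul(7, -5) = -35
  kernel.gen = absv(-35) = 35
  link.gen = min2(35, -5) = -5
  trace.gen = sub(7, 35) = -28
  south.gen = absv(-28) = 28
  graph.gen = min2(28, -5) = -5

Propagation after the edit:
  render.gen: runs — tables.txt 7->2; result -10.
  kernel.gen: runs — render.gen -35->-10; result 10.
  link.gen: runs — kernel.gen 35->10; result -5 (same value as before).
  trace.gen: runs — kernel.gen 35->10; result -3.
  south.gen: runs — trace.gen -28->-3; result 3.
  graph.gen: runs — south.gen 28->3; result -5 (same value as before).

New value of graph.gen: -5.
Target commands that run: graph.gen, kernel.gen, link.gen, render.gen, south.gen, trace.gen — 6 in total.
Values that change: kernel.gen, render.gen, south.gen, tables.txt, trace.gen.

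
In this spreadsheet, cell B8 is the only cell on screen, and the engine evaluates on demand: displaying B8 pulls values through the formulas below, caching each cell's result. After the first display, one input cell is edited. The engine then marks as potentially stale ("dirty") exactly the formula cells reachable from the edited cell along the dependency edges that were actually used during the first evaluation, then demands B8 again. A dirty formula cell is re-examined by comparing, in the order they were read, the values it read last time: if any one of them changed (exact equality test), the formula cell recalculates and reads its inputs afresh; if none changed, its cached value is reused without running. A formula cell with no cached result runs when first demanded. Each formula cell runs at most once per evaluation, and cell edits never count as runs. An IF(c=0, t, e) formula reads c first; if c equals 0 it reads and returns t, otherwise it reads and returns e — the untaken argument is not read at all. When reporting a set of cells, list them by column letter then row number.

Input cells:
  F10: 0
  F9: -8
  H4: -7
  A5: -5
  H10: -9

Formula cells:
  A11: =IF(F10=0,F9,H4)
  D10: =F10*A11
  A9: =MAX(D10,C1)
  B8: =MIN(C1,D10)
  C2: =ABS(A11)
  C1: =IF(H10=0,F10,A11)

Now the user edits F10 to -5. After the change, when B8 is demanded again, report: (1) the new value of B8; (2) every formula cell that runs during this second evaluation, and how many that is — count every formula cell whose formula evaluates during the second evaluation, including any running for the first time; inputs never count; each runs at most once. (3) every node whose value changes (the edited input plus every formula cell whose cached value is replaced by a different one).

B8 now evaluates to -7.
Run set: A11, B8, C1, D10 (4 run).
Changed values: A11, B8, C1, D10, F10.

Initial pass — values computed on the first demand:
  A11 = IF(F10=0: F10=0 -> then branch F9) = -8
  C1 = IF(H10=0: H10=-9 -> else branch A11) = -8
  D10 = 0 * -8 = 0
  B8 = MIN(-8, 0) = -8

Second demand — change propagation:
  A11: re-runs because F10 0->-5; new result -7.
  C1: re-runs because A11 -8->-7; new result -7.
  D10: re-runs because F10 0->-5; A11 -8->-7; new result 35.
  B8: re-runs because C1 -8->-7; D10 0->35; new result -7.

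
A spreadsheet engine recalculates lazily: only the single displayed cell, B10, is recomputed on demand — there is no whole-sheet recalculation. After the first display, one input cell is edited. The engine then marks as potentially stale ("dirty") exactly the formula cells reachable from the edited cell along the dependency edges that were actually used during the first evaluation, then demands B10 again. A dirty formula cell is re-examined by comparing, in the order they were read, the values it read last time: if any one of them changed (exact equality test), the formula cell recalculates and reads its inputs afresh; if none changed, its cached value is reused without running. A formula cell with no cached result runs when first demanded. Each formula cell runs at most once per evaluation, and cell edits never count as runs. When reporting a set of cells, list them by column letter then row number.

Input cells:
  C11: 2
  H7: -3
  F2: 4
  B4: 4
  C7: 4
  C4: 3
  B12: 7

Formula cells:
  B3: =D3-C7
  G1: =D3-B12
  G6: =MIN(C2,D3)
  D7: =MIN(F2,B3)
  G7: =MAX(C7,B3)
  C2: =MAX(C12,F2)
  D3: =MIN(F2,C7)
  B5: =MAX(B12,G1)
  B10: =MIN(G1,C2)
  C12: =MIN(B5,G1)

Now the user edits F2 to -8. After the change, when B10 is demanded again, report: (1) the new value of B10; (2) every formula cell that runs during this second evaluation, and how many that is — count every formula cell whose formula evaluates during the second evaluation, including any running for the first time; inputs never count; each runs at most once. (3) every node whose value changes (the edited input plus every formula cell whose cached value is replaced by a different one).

First evaluation (everything demanded from the output):
  D3 = MIN(4, 4) = 4
  G1 = 4 - 7 = -3
  B5 = MAX(7, -3) = 7
  C12 = MIN(7, -3) = -3
  C2 = MAX(-3, 4) = 4
  B10 = MIN(-3, 4) = -3

Propagation after the edit:
  D3: runs — F2 4->-8; result -8.
  G1: runs — D3 4->-8; result -15.
  B5: runs — G1 -3->-15; result 7 (same value as before).
  C12: runs — G1 -3->-15; result -15.
  C2: runs — C12 -3->-15; F2 4->-8; result -8.
  B10: runs — G1 -3->-15; C2 4->-8; result -15.

New value of B10: -15.
Formula cells that run: B5, B10, C2, C12, D3, G1 — 6 in total.
Values that change: B10, C2, C12, D3, F2, G1.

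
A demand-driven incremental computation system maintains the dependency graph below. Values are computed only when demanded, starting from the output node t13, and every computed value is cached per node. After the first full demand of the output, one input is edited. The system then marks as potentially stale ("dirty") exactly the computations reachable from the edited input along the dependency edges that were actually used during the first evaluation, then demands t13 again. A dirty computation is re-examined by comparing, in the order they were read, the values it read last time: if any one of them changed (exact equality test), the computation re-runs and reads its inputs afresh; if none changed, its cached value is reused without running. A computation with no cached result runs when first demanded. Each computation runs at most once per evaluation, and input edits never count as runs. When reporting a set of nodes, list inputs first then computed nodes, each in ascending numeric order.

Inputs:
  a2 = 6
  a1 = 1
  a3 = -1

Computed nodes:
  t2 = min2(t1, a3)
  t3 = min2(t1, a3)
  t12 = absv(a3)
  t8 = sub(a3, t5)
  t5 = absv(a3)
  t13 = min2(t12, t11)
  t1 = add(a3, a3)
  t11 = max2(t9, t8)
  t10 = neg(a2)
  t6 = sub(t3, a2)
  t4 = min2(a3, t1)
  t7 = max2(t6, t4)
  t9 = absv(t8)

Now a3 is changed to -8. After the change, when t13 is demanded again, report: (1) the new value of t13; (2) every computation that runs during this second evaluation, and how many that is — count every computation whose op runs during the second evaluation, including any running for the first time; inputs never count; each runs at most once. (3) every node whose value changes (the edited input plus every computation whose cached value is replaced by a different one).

New value of t13: 8.
Computations that run: t5, t8, t9, t11, t12, t13 — 6 in total.
Values that change: a3, t5, t8, t9, t11, t12, t13.

First evaluation (everything demanded from the output):
  t5 = absv(-1) = 1
  t8 = sub(-1, 1) = -2
  t9 = absv(-2) = 2
  t11 = max2(2, -2) = 2
  t12 = absv(-1) = 1
  t13 = min2(1, 2) = 1

Propagation after the edit:
  t5: runs — a3 -1->-8; result 8.
  t8: runs — a3 -1->-8; t5 1->8; result -16.
  t9: runs — t8 -2->-16; result 16.
  t11: runs — t9 2->16; t8 -2->-16; result 16.
  t12: runs — a3 -1->-8; result 8.
  t13: runs — t12 1->8; t11 2->16; result 8.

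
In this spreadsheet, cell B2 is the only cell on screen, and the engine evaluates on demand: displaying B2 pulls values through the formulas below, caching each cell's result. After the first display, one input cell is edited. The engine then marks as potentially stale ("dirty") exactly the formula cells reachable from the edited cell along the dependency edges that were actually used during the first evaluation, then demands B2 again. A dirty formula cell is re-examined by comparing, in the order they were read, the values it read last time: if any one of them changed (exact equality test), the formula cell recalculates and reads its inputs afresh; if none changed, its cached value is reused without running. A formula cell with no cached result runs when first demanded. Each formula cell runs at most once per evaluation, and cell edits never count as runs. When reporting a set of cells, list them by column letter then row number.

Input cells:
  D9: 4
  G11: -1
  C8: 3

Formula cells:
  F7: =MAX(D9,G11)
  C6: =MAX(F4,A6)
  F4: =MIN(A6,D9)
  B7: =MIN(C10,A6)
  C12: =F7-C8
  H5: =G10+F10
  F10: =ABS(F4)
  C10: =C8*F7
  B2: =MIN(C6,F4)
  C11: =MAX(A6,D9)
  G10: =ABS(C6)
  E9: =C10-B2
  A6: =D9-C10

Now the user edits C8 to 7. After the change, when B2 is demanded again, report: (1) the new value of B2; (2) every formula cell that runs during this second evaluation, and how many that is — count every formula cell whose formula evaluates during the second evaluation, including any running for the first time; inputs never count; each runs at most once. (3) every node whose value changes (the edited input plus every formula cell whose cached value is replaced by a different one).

B2 now evaluates to -24.
Run set: A6, B2, C6, C10, F4 (5 run).
Changed values: A6, B2, C6, C8, C10, F4.

Initial pass — values computed on the first demand:
  F7 = MAX(4, -1) = 4
  C10 = 3 * 4 = 12
  A6 = 4 - 12 = -8
  F4 = MIN(-8, 4) = -8
  C6 = MAX(-8, -8) = -8
  B2 = MIN(-8, -8) = -8

Second demand — change propagation:
  C10: re-runs because C8 3->7; new result 28.
  A6: re-runs because C10 12->28; new result -24.
  F4: re-runs because A6 -8->-24; new result -24.
  C6: re-runs because F4 -8->-24; A6 -8->-24; new result -24.
  B2: re-runs because C6 -8->-24; F4 -8->-24; new result -24.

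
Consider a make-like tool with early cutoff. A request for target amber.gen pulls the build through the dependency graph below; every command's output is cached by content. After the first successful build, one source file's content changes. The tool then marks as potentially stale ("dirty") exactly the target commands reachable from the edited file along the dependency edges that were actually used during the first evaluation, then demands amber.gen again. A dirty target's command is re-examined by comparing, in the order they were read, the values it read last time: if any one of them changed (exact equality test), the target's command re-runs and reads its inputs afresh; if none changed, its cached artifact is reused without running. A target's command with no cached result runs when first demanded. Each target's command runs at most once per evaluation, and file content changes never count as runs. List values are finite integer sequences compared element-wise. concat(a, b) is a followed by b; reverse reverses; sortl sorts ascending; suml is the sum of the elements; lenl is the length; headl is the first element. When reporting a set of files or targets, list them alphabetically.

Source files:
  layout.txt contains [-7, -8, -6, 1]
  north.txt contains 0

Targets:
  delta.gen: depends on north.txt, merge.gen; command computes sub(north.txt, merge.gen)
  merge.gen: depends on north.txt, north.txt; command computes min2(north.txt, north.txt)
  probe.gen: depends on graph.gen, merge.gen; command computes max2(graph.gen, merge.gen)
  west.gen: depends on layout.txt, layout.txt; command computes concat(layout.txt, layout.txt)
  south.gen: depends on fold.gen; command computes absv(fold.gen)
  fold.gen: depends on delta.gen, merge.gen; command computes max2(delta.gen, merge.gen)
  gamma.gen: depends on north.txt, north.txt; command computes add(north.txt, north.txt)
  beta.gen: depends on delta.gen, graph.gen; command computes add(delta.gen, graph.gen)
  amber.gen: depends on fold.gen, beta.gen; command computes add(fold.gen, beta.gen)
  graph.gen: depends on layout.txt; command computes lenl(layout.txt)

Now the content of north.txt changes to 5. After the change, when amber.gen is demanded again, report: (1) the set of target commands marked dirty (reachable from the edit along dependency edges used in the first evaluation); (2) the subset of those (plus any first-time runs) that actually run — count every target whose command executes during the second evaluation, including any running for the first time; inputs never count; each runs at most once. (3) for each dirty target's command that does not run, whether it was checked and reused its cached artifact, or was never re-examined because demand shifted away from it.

First demand of the output computes:
  graph.gen = lenl([-7, -8, -6, 1]) = 4
  merge.gen = min2(0, 0) = 0
  delta.gen = sub(0, 0) = 0
  beta.gen = add(0, 4) = 4
  fold.gen = max2(0, 0) = 0
  amber.gen = add(0, 4) = 4

After the edit, cleaning proceeds:
  merge.gen: a read changed (north.txt 0->5; north.txt 0->5) — executes, giving 5.
  delta.gen: a read changed (north.txt 0->5; merge.gen 0->5) — executes, giving 0 — identical to its old value.
  beta.gen: dirty, but its reads are unchanged (delta.gen unchanged, graph.gen unchanged); cached 4 stands.
  fold.gen: a read changed (merge.gen 0->5) — executes, giving 5.
  amber.gen: a read changed (fold.gen 0->5) — executes, giving 9.

Note where the cutoff bites: beta.gen is checked, finds nothing changed, and keeps its cache.

The edit dirties: amber.gen, beta.gen, delta.gen, fold.gen, merge.gen.
4 target commands run: amber.gen, delta.gen, fold.gen, merge.gen.
Cache hits after checking: beta.gen.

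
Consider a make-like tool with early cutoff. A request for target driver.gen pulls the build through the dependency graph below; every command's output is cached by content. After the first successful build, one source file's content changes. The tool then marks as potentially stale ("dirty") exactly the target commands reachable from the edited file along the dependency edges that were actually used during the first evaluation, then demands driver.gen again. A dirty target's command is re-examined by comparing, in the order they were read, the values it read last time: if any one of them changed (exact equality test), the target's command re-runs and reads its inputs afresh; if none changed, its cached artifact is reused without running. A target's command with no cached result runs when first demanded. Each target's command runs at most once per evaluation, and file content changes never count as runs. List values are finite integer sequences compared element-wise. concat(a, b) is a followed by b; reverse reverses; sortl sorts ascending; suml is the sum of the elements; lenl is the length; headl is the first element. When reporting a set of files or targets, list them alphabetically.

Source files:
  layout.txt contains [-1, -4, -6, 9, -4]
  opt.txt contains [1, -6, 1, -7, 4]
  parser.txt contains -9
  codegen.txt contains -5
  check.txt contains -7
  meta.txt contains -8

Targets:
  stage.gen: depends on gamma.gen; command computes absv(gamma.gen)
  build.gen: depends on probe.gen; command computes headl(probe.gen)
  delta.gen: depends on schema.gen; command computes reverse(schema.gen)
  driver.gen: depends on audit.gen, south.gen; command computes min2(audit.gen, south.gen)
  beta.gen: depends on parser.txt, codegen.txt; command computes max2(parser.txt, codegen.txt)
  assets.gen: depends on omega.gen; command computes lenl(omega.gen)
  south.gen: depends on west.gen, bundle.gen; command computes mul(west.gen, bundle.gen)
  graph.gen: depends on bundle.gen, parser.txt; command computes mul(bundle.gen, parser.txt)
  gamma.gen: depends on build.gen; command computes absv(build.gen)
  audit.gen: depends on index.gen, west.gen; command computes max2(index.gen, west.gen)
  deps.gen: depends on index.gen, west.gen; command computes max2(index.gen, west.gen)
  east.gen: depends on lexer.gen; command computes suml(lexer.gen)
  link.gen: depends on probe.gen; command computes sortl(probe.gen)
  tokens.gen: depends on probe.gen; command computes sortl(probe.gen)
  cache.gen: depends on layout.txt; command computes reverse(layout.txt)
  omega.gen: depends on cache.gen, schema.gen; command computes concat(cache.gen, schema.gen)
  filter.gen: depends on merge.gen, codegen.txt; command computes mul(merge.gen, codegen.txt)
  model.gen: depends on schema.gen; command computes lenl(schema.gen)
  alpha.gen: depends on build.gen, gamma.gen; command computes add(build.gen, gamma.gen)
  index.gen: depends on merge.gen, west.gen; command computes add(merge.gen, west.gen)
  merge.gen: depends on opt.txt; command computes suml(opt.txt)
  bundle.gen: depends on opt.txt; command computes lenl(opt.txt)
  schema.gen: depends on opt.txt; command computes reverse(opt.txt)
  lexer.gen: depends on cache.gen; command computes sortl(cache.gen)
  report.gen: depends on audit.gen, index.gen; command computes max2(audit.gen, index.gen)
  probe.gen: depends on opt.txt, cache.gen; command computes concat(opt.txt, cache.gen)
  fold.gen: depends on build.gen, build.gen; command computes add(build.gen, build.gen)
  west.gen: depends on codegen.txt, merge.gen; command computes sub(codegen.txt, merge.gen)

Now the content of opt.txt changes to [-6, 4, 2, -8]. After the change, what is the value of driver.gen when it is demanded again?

Demanding driver.gen again yields 3.

First demand of the output computes:
  bundle.gen = lenl([1, -6, 1, -7, 4]) = 5
  merge.gen = suml([1, -6, 1, -7, 4]) = -7
  west.gen = sub(-5, -7) = 2
  index.gen = add(-7, 2) = -5
  audit.gen = max2(-5, 2) = 2
  south.gen = mul(2, 5) = 10
  driver.gen = min2(2, 10) = 2

After the edit, cleaning proceeds:
  bundle.gen: a read changed (opt.txt [1, -6, 1, -7, 4]->[-6, 4, 2, -8]) — executes, giving 4.
  merge.gen: a read changed (opt.txt [1, -6, 1, -7, 4]->[-6, 4, 2, -8]) — executes, giving -8.
  west.gen: a read changed (merge.gen -7->-8) — executes, giving 3.
  index.gen: a read changed (merge.gen -7->-8; west.gen 2->3) — executes, giving -5 — identical to its old value.
  audit.gen: a read changed (west.gen 2->3) — executes, giving 3.
  south.gen: a read changed (west.gen 2->3; bundle.gen 5->4) — executes, giving 12.
  driver.gen: a read changed (audit.gen 2->3; south.gen 10->12) — executes, giving 3.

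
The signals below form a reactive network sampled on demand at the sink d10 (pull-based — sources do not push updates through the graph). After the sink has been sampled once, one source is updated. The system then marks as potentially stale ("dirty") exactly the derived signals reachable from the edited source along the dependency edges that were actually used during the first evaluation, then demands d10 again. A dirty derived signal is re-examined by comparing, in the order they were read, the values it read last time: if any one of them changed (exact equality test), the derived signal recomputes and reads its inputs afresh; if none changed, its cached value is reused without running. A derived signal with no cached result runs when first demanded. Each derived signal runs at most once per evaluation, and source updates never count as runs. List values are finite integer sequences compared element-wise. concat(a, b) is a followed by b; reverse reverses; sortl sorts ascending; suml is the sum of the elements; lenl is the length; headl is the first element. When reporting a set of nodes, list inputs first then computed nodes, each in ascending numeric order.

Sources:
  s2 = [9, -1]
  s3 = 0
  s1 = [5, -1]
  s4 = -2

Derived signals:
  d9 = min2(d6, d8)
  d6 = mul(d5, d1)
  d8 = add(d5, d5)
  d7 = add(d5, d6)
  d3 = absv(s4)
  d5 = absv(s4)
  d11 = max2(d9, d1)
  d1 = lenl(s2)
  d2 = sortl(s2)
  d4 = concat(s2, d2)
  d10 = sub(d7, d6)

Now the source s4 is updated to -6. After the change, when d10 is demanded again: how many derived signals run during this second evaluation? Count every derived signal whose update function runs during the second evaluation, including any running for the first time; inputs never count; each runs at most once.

Run set: d5, d6, d7, d10 (4 run).

Initial pass — values computed on the first demand:
  d1 = lenl([9, -1]) = 2
  d5 = absv(-2) = 2
  d6 = mul(2, 2) = 4
  d7 = add(2, 4) = 6
  d10 = sub(6, 4) = 2

Second demand — change propagation:
  d5: re-runs because s4 -2->-6; new result 6.
  d6: re-runs because d5 2->6; new result 12.
  d7: re-runs because d5 2->6; d6 4->12; new result 18.
  d10: re-runs because d7 6->18; d6 4->12; new result 6.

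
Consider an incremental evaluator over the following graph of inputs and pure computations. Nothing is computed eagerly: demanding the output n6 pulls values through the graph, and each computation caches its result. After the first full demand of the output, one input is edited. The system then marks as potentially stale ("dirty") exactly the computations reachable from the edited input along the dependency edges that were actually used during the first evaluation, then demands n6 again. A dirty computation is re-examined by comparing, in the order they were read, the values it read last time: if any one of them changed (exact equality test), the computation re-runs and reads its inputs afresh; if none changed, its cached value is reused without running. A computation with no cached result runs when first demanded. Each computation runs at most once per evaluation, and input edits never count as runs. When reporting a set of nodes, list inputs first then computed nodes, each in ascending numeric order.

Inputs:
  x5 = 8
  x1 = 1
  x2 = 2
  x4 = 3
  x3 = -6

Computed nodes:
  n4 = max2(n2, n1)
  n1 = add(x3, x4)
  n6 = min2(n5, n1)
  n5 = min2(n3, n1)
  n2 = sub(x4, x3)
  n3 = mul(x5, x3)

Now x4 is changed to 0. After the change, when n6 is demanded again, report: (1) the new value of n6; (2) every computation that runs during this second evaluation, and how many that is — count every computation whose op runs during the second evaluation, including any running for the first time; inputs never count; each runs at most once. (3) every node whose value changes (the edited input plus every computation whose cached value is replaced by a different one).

n6 now evaluates to -48.
Run set: n1, n5, n6 (3 run).
Changed values: x4, n1.

Initial pass — values computed on the first demand:
  n1 = add(-6, 3) = -3
  n3 = mul(8, -6) = -48
  n5 = min2(-48, -3) = -48
  n6 = min2(-48, -3) = -48

Second demand — change propagation:
  n1: re-runs because x4 3->0; new result -6.
  n5: re-runs because n1 -3->-6; new result -48 (unchanged).
  n6: re-runs because n1 -3->-6; new result -48 (unchanged).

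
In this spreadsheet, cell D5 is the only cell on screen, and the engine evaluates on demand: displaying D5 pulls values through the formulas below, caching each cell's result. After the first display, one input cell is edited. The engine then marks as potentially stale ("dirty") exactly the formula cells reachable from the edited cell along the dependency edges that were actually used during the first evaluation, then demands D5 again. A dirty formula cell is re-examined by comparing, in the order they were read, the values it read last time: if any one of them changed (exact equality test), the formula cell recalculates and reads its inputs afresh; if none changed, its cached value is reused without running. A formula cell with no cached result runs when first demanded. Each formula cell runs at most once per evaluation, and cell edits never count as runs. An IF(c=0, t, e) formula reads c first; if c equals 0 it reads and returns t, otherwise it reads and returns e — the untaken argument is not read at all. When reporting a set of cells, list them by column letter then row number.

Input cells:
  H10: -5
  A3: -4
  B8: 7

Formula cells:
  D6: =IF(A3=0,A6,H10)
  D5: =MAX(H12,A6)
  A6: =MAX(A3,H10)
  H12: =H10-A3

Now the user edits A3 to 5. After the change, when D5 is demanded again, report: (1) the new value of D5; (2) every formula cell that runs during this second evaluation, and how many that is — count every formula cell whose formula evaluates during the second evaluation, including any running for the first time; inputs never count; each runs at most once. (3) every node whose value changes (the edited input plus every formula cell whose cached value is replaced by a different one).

D5 now evaluates to 5.
Run set: A6, D5, H12 (3 run).
Changed values: A3, A6, D5, H12.

Initial pass — values computed on the first demand:
  A6 = MAX(-4, -5) = -4
  H12 = -5 - -4 = -1
  D5 = MAX(-1, -4) = -1

Second demand — change propagation:
  A6: re-runs because A3 -4->5; new result 5.
  H12: re-runs because A3 -4->5; new result -10.
  D5: re-runs because H12 -1->-10; A6 -4->5; new result 5.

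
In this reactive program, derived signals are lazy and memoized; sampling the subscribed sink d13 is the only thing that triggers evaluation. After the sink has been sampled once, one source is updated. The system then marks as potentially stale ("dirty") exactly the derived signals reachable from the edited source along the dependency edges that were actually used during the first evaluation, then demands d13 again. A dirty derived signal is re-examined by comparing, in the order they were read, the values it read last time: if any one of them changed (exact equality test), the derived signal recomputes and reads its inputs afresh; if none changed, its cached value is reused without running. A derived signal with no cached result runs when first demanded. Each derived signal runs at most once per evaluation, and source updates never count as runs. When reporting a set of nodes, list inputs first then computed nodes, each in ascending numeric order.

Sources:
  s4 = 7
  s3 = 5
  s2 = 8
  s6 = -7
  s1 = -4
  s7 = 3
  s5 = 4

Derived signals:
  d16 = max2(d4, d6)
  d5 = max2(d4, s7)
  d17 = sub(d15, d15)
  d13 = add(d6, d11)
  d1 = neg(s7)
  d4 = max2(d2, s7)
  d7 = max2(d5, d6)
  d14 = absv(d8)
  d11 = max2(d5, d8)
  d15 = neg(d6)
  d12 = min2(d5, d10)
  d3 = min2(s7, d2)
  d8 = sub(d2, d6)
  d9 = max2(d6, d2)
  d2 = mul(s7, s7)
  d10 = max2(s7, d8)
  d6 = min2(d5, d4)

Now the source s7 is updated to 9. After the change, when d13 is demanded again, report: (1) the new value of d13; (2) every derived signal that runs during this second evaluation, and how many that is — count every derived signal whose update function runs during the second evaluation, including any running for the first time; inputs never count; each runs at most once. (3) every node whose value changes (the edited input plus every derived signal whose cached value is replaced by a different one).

First demand of the output computes:
  d2 = mul(3, 3) = 9
  d4 = max2(9, 3) = 9
  d5 = max2(9, 3) = 9
  d6 = min2(9, 9) = 9
  d8 = sub(9, 9) = 0
  d11 = max2(9, 0) = 9
  d13 = add(9, 9) = 18

After the edit, cleaning proceeds:
  d2: a read changed (s7 3->9; s7 3->9) — executes, giving 81.
  d4: a read changed (d2 9->81; s7 3->9) — executes, giving 81.
  d5: a read changed (d4 9->81; s7 3->9) — executes, giving 81.
  d6: a read changed (d5 9->81; d4 9->81) — executes, giving 81.
  d8: a read changed (d2 9->81; d6 9->81) — executes, giving 0 — identical to its old value.
  d11: a read changed (d5 9->81) — executes, giving 81.
  d13: a read changed (d6 9->81; d11 9->81) — executes, giving 162.

Demanding d13 again yields 162.
7 derived signals run: d2, d4, d5, d6, d8, d11, d13.
The nodes whose values change: s7, d2, d4, d5, d6, d11, d13.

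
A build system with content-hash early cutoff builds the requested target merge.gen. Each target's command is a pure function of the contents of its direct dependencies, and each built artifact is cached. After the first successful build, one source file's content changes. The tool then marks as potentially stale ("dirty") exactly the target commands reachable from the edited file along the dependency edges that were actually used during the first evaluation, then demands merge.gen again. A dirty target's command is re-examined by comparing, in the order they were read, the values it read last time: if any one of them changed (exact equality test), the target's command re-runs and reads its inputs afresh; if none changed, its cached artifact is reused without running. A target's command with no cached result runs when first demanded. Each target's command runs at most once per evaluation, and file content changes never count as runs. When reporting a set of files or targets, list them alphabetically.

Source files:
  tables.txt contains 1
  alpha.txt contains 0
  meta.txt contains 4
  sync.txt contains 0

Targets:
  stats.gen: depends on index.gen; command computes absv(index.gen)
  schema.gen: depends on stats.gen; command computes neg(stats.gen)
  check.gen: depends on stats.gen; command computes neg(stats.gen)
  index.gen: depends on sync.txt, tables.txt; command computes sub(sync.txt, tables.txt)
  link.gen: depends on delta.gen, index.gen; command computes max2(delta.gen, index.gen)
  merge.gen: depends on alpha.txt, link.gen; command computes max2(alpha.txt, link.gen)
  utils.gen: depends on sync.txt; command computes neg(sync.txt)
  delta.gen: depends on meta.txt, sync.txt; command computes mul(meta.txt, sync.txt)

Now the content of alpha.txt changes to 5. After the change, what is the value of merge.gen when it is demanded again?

First evaluation (everything demanded from the output):
  delta.gen = mul(4, 0) = 0
  index.gen = sub(0, 1) = -1
  link.gen = max2(0, -1) = 0
  merge.gen = max2(0, 0) = 0

Propagation after the edit:
  merge.gen: runs — alpha.txt 0->5; result 5.

New value of merge.gen: 5.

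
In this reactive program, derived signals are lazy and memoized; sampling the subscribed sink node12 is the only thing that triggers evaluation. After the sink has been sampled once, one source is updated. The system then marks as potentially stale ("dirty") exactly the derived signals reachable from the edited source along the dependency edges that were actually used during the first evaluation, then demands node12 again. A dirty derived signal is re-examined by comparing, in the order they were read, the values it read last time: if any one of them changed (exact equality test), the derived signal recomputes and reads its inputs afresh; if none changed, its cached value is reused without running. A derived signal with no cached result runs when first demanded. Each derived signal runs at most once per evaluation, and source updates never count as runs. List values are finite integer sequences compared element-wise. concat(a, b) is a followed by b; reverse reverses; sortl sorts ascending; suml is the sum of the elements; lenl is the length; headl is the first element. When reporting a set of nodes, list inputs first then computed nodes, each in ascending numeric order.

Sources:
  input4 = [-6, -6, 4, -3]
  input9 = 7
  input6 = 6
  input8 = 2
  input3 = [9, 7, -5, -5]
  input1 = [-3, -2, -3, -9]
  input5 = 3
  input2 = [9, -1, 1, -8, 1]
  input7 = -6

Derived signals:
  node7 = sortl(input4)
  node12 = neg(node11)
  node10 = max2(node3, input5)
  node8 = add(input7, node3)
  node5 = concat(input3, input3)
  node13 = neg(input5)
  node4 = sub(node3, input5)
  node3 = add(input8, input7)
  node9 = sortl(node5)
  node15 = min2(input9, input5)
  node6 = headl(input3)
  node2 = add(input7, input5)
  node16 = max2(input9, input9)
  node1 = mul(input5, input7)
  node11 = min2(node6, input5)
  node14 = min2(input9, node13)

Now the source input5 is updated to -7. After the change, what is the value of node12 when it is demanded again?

First demand of the output computes:
  node6 = headl([9, 7, -5, -5]) = 9
  node11 = min2(9, 3) = 3
  node12 = neg(3) = -3

After the edit, cleaning proceeds:
  node11: a read changed (input5 3->-7) — executes, giving -7.
  node12: a read changed (node11 3->-7) — executes, giving 7.

Demanding node12 again yields 7.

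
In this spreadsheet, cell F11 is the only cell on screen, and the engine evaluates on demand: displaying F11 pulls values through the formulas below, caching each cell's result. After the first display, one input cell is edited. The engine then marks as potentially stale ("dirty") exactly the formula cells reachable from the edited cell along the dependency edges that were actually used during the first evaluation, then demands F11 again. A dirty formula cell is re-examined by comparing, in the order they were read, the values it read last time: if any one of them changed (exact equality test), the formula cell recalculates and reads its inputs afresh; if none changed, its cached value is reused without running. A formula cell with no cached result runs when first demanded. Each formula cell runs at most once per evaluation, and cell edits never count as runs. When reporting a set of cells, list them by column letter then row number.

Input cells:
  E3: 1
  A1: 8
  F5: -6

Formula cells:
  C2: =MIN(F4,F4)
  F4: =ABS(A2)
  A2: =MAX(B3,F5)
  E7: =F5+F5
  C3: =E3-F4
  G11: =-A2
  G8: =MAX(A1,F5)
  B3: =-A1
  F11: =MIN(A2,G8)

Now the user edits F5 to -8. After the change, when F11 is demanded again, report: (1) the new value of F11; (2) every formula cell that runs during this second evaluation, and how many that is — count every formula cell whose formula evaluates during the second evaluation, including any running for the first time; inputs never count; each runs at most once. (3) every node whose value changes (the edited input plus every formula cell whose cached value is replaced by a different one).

F11 now evaluates to -8.
Run set: A2, F11, G8 (3 run).
Changed values: A2, F5, F11.

Initial pass — values computed on the first demand:
  B3 = -(8) = -8
  A2 = MAX(-8, -6) = -6
  G8 = MAX(8, -6) = 8
  F11 = MIN(-6, 8) = -6

Second demand — change propagation:
  A2: re-runs because F5 -6->-8; new result -8.
  G8: re-runs because F5 -6->-8; new result 8 (unchanged).
  F11: re-runs because A2 -6->-8; new result -8.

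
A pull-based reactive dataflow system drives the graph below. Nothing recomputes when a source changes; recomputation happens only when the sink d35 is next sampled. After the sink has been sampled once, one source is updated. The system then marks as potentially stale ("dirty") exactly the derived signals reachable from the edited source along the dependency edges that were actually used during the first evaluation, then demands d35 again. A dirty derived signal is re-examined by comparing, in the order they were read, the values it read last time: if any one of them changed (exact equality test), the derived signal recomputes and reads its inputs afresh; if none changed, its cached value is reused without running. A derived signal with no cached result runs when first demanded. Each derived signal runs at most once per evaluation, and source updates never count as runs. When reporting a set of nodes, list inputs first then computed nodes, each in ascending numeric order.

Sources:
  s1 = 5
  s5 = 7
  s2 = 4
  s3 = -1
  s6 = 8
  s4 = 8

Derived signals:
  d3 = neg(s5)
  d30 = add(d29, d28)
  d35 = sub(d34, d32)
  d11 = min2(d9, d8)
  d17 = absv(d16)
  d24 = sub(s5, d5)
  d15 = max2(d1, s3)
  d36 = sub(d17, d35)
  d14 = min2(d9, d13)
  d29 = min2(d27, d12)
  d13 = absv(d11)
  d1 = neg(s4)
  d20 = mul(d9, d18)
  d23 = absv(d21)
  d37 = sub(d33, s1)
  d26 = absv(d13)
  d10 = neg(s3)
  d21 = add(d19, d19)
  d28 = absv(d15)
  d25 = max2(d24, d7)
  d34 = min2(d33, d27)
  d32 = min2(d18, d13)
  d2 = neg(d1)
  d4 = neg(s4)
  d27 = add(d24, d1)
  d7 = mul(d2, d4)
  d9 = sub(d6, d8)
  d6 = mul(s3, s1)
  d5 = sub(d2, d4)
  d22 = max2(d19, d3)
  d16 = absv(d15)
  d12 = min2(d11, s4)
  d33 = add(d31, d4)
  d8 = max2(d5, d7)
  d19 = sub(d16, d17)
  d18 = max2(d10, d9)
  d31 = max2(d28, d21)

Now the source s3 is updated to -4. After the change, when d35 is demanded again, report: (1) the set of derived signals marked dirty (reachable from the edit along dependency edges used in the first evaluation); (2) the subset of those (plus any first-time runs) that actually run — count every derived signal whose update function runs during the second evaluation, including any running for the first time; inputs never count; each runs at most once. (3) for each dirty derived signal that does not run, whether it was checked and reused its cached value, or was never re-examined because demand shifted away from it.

First evaluation (everything demanded from the output):
  d1 = neg(8) = -8
  d2 = neg(-8) = 8
  d4 = neg(8) = -8
  d5 = sub(8, -8) = 16
  d6 = mul(-1, 5) = -5
  d7 = mul(8, -8) = -64
  d8 = max2(16, -64) = 16
  d9 = sub(-5, 16) = -21
  d10 = neg(-1) = 1
  d11 = min2(-21, 16) = -21
  d13 = absv(-21) = 21
  d15 = max2(-8, -1) = -1
  d16 = absv(-1) = 1
  d17 = absv(1) = 1
  d18 = max2(1, -21) = 1
  d19 = sub(1, 1) = 0
  d21 = add(0, 0) = 0
  d24 = sub(7, 16) = -9
  d27 = add(-9, -8) = -17
  d28 = absv(-1) = 1
  d31 = max2(1, 0) = 1
  d32 = min2(1, 21) = 1
  d33 = add(1, -8) = -7
  d34 = min2(-7, -17) = -17
  d35 = sub(-17, 1) = -18

Propagation after the edit:
  d6: runs — s3 -1->-4; result -20.
  d9: runs — d6 -5->-20; result -36.
  d10: runs — s3 -1->-4; result 4.
  d11: runs — d9 -21->-36; result -36.
  d13: runs — d11 -21->-36; result 36.
  d15: runs — s3 -1->-4; result -4.
  d16: runs — d15 -1->-4; result 4.
  d17: runs — d16 1->4; result 4.
  d18: runs — d10 1->4; d9 -21->-36; result 4.
  d19: runs — d16 1->4; d17 1->4; result 0 (same value as before).
  d21: checked — values it read are unchanged (d19 unchanged, d19 unchanged); reused cached 0 without running.
  d28: runs — d15 -1->-4; result 4.
  d31: runs — d28 1->4; result 4.
  d32: runs — d18 1->4; d13 21->36; result 4.
  d33: runs — d31 1->4; result -4.
  d34: runs — d33 -7->-4; result -17 (same value as before).
  d35: runs — d32 1->4; result -21.

Key observation: the cutoff stops propagation at d21 — its inputs' values are unchanged, so it reuses its cache.

Marked dirty: d6, d9, d10, d11, d13, d15, d16, d17, d18, d19, d21, d28, d31, d32, d33, d34, d35.
Derived signals that run: d6, d9, d10, d11, d13, d15, d16, d17, d18, d19, d28, d31, d32, d33, d34, d35 — 16 in total.
Checked but reused from cache: d21.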